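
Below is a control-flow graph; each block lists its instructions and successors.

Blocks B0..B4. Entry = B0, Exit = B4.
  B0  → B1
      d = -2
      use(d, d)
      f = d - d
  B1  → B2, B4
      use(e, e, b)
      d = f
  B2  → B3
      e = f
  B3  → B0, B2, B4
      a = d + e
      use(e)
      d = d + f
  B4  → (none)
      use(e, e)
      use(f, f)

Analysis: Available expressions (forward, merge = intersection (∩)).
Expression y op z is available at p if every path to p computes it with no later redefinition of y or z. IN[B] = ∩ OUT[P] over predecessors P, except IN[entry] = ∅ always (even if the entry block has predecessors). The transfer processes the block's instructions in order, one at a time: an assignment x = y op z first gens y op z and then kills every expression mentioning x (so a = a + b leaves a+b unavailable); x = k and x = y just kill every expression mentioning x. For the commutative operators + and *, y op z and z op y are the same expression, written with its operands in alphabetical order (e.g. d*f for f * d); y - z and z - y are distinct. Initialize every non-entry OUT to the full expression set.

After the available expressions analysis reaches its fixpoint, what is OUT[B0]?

Fixpoint table:
  B0: | IN={} | OUT={d-d}
  B1: | IN={d-d} | OUT={}
  B2: | IN={} | OUT={}
  B3: | IN={} | OUT={}
  B4: | IN={} | OUT={}

Merge at B0 (entry node, so the boundary value {} is joined with the incoming edge(s)): IN[B0] = {} ∩ OUT[B3] = {}
Applying B0's transfer function to that IN value gives OUT[B0] (row B0 above).

Answer: {d-d}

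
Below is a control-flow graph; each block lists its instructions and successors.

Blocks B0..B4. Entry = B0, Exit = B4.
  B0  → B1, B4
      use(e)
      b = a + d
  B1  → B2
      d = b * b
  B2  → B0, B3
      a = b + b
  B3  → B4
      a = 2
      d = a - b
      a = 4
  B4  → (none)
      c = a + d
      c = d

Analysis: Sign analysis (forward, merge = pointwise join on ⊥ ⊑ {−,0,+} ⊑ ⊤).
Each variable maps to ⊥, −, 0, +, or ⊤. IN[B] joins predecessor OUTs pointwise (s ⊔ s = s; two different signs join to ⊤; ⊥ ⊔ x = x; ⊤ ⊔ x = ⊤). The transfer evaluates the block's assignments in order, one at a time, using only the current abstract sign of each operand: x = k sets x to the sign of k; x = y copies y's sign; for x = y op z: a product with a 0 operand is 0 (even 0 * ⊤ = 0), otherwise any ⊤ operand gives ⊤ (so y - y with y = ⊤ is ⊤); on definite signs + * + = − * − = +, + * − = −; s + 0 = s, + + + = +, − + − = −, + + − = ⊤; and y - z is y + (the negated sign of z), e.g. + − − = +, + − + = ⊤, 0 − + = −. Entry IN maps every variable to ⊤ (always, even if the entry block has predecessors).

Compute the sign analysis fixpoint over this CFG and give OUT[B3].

Answer: {a: +, b: ⊤, c: ⊤, d: ⊤, e: ⊤, f: ⊤}

Derivation:
Converged values:
  B0:   IN=(all ⊤)   OUT=(all ⊤)
  B1:   IN=(all ⊤)   OUT=(all ⊤)
  B2:   IN=(all ⊤)   OUT=(all ⊤)
  B3:   IN=(all ⊤)   OUT={a:+; rest ⊤}
  B4:   IN=(all ⊤)   OUT=(all ⊤)

Merge at B3: IN[B3] = OUT[B2] = {a: ⊤, b: ⊤, c: ⊤, d: ⊤, e: ⊤, f: ⊤}
Applying B3's transfer function to that IN value gives OUT[B3] (row B3 above).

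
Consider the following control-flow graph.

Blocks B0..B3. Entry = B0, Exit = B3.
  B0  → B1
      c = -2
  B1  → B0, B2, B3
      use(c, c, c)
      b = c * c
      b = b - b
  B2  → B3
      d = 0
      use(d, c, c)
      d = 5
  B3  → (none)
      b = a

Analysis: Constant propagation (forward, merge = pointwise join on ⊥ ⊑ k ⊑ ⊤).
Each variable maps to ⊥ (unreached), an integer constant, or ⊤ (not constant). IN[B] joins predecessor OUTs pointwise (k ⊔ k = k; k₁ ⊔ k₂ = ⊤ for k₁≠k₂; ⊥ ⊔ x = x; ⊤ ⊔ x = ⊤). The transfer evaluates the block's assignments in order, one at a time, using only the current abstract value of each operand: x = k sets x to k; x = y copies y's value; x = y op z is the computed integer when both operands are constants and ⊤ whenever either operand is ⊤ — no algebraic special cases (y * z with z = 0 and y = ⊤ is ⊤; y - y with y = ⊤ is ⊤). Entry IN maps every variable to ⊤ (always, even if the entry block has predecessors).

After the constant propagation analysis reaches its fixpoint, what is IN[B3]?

Answer: {a: ⊤, b: 0, c: -2, d: ⊤, e: ⊤, f: ⊤}

Trace:
Converged values:
  B0:   IN=(all ⊤)   OUT={c:-2; rest ⊤}
  B1:   IN={c:-2; rest ⊤}   OUT={b:0, c:-2; rest ⊤}
  B2:   IN={b:0, c:-2; rest ⊤}   OUT={b:0, c:-2, d:5; rest ⊤}
  B3:   IN={b:0, c:-2; rest ⊤}   OUT={c:-2; rest ⊤}

Merge at B3: IN[B3] = OUT[B1] ⊔ OUT[B2] = {a: ⊤, b: 0, c: -2, d: ⊤, e: ⊤, f: ⊤}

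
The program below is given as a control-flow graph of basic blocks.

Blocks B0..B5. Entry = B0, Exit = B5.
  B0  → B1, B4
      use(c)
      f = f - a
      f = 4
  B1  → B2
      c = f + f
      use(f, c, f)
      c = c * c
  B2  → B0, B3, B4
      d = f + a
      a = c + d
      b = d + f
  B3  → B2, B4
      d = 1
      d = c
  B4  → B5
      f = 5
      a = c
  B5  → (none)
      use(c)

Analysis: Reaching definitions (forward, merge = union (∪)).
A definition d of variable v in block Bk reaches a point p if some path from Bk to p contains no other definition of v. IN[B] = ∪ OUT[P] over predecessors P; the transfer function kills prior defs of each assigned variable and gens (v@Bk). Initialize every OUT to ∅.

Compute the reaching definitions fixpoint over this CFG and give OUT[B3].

Fixpoint table:
  B0:  IN={a@B2, b@B2, c@B1, d@B2, f@B0}  OUT={a@B2, b@B2, c@B1, d@B2, f@B0}
  B1:  IN={a@B2, b@B2, c@B1, d@B2, f@B0}  OUT={a@B2, b@B2, c@B1, d@B2, f@B0}
  B2:  IN={a@B2, b@B2, c@B1, d@B2, d@B3, f@B0}  OUT={a@B2, b@B2, c@B1, d@B2, f@B0}
  B3:  IN={a@B2, b@B2, c@B1, d@B2, f@B0}  OUT={a@B2, b@B2, c@B1, d@B3, f@B0}
  B4:  IN={a@B2, b@B2, c@B1, d@B2, d@B3, f@B0}  OUT={a@B4, b@B2, c@B1, d@B2, d@B3, f@B4}
  B5:  IN={a@B4, b@B2, c@B1, d@B2, d@B3, f@B4}  OUT={a@B4, b@B2, c@B1, d@B2, d@B3, f@B4}

Merge at B3: IN[B3] = OUT[B2] = {a@B2, b@B2, c@B1, d@B2, f@B0}
Applying B3's transfer function to that IN value gives OUT[B3] (row B3 above).

Answer: {a@B2, b@B2, c@B1, d@B3, f@B0}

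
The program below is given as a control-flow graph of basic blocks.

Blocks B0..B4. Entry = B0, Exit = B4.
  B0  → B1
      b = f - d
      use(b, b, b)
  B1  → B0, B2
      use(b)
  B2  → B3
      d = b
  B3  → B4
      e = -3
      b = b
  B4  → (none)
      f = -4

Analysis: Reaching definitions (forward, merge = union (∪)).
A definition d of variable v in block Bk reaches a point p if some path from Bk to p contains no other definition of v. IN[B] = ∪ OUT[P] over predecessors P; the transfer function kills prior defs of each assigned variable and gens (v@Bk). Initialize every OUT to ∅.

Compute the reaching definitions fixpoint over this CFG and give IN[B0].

Answer: {b@B0}

Derivation:
Fixpoint table:
  B0: | IN={b@B0} | OUT={b@B0}
  B1: | IN={b@B0} | OUT={b@B0}
  B2: | IN={b@B0} | OUT={b@B0, d@B2}
  B3: | IN={b@B0, d@B2} | OUT={b@B3, d@B2, e@B3}
  B4: | IN={b@B3, d@B2, e@B3} | OUT={b@B3, d@B2, e@B3, f@B4}

Merge at B0 (entry node, so the boundary value {} is joined with the incoming edge(s)): IN[B0] = {} ⊔ OUT[B1] = {b@B0}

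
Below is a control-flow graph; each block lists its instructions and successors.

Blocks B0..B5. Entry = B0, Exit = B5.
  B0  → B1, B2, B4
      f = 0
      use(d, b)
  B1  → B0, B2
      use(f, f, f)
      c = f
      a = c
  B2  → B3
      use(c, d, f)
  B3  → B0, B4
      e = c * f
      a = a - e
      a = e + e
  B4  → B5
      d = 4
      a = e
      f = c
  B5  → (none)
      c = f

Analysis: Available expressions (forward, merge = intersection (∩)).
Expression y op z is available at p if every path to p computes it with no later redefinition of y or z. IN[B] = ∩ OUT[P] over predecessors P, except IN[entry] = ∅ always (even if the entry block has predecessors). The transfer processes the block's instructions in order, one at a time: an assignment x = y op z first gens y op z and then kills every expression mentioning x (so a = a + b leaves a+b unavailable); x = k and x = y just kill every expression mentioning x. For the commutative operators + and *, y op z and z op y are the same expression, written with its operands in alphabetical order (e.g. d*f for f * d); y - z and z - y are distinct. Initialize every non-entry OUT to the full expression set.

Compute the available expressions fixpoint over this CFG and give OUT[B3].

Answer: {c*f, e+e}

Trace:
Converged values:
  B0: | IN={} | OUT={}
  B1: | IN={} | OUT={}
  B2: | IN={} | OUT={}
  B3: | IN={} | OUT={c*f, e+e}
  B4: | IN={} | OUT={}
  B5: | IN={} | OUT={}

Merge at B3: IN[B3] = OUT[B2] = {}
Applying B3's transfer function to that IN value gives OUT[B3] (row B3 above).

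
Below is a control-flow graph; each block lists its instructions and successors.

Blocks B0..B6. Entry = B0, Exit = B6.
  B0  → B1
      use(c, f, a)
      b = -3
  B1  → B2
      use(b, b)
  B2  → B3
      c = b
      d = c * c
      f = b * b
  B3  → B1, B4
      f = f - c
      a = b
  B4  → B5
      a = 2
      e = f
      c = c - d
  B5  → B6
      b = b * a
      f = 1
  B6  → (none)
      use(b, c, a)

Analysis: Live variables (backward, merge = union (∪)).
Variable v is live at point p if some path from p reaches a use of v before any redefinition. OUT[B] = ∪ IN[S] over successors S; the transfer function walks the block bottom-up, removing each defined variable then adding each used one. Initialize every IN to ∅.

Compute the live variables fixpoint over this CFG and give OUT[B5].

Per-block solution:
  B0:  IN={a, c, f}  OUT={b}
  B1:  IN={b}  OUT={b}
  B2:  IN={b}  OUT={b, c, d, f}
  B3:  IN={b, c, d, f}  OUT={b, c, d, f}
  B4:  IN={b, c, d, f}  OUT={a, b, c}
  B5:  IN={a, b, c}  OUT={a, b, c}
  B6:  IN={a, b, c}  OUT={}

Merge at B5: OUT[B5] = IN[B6] = {a, b, c}

Answer: {a, b, c}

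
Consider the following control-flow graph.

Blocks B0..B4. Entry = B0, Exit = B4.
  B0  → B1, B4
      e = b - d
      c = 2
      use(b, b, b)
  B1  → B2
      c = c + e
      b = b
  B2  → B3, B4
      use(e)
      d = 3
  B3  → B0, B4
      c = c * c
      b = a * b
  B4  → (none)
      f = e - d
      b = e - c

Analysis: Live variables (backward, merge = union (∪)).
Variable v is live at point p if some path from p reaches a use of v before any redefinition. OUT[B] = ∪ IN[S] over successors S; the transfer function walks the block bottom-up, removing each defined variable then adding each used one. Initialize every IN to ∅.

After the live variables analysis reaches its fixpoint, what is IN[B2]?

Converged values:
  B0: | IN={a, b, d} | OUT={a, b, c, d, e}
  B1: | IN={a, b, c, e} | OUT={a, b, c, e}
  B2: | IN={a, b, c, e} | OUT={a, b, c, d, e}
  B3: | IN={a, b, c, d, e} | OUT={a, b, c, d, e}
  B4: | IN={c, d, e} | OUT={}

Merge at B2: OUT[B2] = IN[B3] ⊔ IN[B4] = {a, b, c, d, e}
Applying B2's transfer function to that OUT value gives IN[B2] (row B2 above).

Answer: {a, b, c, e}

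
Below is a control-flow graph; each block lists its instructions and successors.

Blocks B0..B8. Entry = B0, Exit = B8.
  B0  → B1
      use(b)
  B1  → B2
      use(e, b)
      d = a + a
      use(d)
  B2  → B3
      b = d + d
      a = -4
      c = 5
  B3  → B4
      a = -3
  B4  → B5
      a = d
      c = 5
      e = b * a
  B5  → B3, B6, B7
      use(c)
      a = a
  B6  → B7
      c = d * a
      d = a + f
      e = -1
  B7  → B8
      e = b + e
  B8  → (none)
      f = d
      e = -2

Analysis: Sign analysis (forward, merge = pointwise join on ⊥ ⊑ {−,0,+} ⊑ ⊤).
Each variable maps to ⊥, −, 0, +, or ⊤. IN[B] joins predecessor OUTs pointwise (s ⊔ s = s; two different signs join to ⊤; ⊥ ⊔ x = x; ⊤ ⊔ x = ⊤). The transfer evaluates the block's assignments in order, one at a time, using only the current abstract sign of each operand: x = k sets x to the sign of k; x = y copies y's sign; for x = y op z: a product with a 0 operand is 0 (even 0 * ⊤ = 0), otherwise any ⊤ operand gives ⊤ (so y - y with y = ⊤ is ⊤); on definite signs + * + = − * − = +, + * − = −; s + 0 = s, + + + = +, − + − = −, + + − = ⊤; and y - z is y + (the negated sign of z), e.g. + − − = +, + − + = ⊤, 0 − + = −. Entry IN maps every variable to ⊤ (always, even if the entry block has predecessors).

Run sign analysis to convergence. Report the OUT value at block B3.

Converged values:
  B0: | IN=(all ⊤) | OUT=(all ⊤)
  B1: | IN=(all ⊤) | OUT=(all ⊤)
  B2: | IN=(all ⊤) | OUT={a:-, c:+; rest ⊤}
  B3: | IN={c:+; rest ⊤} | OUT={a:-, c:+; rest ⊤}
  B4: | IN={a:-, c:+; rest ⊤} | OUT={c:+; rest ⊤}
  B5: | IN={c:+; rest ⊤} | OUT={c:+; rest ⊤}
  B6: | IN={c:+; rest ⊤} | OUT={e:-; rest ⊤}
  B7: | IN=(all ⊤) | OUT=(all ⊤)
  B8: | IN=(all ⊤) | OUT={e:-; rest ⊤}

Merge at B3: IN[B3] = OUT[B2] ⊔ OUT[B5] = {a: ⊤, b: ⊤, c: +, d: ⊤, e: ⊤, f: ⊤}
Applying B3's transfer function to that IN value gives OUT[B3] (row B3 above).

Answer: {a: -, b: ⊤, c: +, d: ⊤, e: ⊤, f: ⊤}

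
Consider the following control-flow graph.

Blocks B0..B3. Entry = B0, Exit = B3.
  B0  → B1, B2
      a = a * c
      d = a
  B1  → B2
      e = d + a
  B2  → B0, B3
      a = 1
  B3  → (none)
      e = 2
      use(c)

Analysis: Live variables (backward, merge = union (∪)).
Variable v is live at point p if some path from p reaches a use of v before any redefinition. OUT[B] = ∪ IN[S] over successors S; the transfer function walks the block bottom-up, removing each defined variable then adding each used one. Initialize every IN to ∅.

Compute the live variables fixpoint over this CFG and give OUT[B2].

Fixpoint table:
  B0: | IN={a, c} | OUT={a, c, d}
  B1: | IN={a, c, d} | OUT={c}
  B2: | IN={c} | OUT={a, c}
  B3: | IN={c} | OUT={}

Merge at B2: OUT[B2] = IN[B0] ⊔ IN[B3] = {a, c}

Answer: {a, c}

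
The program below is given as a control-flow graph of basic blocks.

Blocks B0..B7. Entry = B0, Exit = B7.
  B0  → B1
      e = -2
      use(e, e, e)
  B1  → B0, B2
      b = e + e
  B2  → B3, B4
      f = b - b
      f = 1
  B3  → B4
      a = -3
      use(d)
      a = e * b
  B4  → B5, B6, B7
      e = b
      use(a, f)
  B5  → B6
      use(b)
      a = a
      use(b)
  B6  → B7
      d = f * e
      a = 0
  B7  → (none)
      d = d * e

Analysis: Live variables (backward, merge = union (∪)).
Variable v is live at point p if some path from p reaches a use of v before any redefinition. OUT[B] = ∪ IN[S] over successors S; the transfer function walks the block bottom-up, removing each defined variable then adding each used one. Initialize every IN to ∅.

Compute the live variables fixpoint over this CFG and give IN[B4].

Converged values:
  B0:  IN={a, d}  OUT={a, d, e}
  B1:  IN={a, d, e}  OUT={a, b, d, e}
  B2:  IN={a, b, d, e}  OUT={a, b, d, e, f}
  B3:  IN={b, d, e, f}  OUT={a, b, d, f}
  B4:  IN={a, b, d, f}  OUT={a, b, d, e, f}
  B5:  IN={a, b, e, f}  OUT={e, f}
  B6:  IN={e, f}  OUT={d, e}
  B7:  IN={d, e}  OUT={}

Merge at B4: OUT[B4] = IN[B5] ⊔ IN[B6] ⊔ IN[B7] = {a, b, d, e, f}
Applying B4's transfer function to that OUT value gives IN[B4] (row B4 above).

Answer: {a, b, d, f}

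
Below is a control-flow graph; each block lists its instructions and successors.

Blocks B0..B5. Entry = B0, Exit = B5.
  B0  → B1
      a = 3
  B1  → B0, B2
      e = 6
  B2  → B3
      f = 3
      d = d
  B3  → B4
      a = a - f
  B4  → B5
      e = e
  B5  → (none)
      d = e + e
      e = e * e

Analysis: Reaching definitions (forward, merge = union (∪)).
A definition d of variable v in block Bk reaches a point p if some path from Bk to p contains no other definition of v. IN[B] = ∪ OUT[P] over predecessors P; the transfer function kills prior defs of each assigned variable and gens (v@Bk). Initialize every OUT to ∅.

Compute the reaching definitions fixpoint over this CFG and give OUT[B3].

Converged values:
  B0:   IN={a@B0, e@B1}   OUT={a@B0, e@B1}
  B1:   IN={a@B0, e@B1}   OUT={a@B0, e@B1}
  B2:   IN={a@B0, e@B1}   OUT={a@B0, d@B2, e@B1, f@B2}
  B3:   IN={a@B0, d@B2, e@B1, f@B2}   OUT={a@B3, d@B2, e@B1, f@B2}
  B4:   IN={a@B3, d@B2, e@B1, f@B2}   OUT={a@B3, d@B2, e@B4, f@B2}
  B5:   IN={a@B3, d@B2, e@B4, f@B2}   OUT={a@B3, d@B5, e@B5, f@B2}

Merge at B3: IN[B3] = OUT[B2] = {a@B0, d@B2, e@B1, f@B2}
Applying B3's transfer function to that IN value gives OUT[B3] (row B3 above).

Answer: {a@B3, d@B2, e@B1, f@B2}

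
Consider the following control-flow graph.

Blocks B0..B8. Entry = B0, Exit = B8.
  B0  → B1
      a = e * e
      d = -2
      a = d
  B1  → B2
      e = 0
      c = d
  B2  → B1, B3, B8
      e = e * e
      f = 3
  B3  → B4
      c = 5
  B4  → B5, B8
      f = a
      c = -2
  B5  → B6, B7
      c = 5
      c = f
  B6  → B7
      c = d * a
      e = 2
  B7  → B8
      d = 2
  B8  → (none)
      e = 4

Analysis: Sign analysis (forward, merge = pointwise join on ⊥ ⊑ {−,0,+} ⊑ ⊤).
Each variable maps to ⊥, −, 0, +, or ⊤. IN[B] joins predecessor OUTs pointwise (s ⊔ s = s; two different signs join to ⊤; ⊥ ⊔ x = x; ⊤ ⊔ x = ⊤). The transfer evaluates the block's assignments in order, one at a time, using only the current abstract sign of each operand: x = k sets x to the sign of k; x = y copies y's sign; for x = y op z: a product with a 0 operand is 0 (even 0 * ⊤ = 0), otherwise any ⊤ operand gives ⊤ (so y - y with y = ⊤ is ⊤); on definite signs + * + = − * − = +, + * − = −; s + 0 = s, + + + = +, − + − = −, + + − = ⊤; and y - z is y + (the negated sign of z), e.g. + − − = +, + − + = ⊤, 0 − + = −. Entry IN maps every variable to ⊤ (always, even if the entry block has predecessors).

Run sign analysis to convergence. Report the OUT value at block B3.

Answer: {a: -, b: ⊤, c: +, d: -, e: 0, f: +}

Trace:
Fixpoint table:
  B0: | IN=(all ⊤) | OUT={a:-, d:-; rest ⊤}
  B1: | IN={a:-, d:-; rest ⊤} | OUT={a:-, c:-, d:-, e:0; rest ⊤}
  B2: | IN={a:-, c:-, d:-, e:0; rest ⊤} | OUT={a:-, c:-, d:-, e:0, f:+; rest ⊤}
  B3: | IN={a:-, c:-, d:-, e:0, f:+; rest ⊤} | OUT={a:-, c:+, d:-, e:0, f:+; rest ⊤}
  B4: | IN={a:-, c:+, d:-, e:0, f:+; rest ⊤} | OUT={a:-, c:-, d:-, e:0, f:-; rest ⊤}
  B5: | IN={a:-, c:-, d:-, e:0, f:-; rest ⊤} | OUT={a:-, c:-, d:-, e:0, f:-; rest ⊤}
  B6: | IN={a:-, c:-, d:-, e:0, f:-; rest ⊤} | OUT={a:-, c:+, d:-, e:+, f:-; rest ⊤}
  B7: | IN={a:-, d:-, f:-; rest ⊤} | OUT={a:-, d:+, f:-; rest ⊤}
  B8: | IN={a:-; rest ⊤} | OUT={a:-, e:+; rest ⊤}

Merge at B3: IN[B3] = OUT[B2] = {a: -, b: ⊤, c: -, d: -, e: 0, f: +}
Applying B3's transfer function to that IN value gives OUT[B3] (row B3 above).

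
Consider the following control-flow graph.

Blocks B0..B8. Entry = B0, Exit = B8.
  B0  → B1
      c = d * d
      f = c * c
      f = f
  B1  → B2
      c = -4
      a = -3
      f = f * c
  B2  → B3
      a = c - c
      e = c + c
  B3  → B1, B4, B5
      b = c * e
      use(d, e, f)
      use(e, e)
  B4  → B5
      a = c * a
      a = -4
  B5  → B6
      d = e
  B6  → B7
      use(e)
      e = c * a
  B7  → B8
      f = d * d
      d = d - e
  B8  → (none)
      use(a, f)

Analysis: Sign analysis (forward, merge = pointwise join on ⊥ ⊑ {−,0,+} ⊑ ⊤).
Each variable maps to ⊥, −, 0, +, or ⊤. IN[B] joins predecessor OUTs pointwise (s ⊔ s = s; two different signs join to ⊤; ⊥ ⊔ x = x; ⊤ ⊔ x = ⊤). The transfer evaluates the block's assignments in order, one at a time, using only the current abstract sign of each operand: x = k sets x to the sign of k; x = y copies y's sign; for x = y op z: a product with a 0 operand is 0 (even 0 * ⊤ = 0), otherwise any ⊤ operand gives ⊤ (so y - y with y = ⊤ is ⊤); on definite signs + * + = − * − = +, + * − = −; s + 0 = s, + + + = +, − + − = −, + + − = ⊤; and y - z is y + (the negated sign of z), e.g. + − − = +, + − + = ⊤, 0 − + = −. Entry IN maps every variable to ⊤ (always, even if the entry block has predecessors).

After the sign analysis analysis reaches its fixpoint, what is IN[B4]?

Answer: {a: ⊤, b: +, c: -, d: ⊤, e: -, f: ⊤}

Derivation:
Fixpoint table:
  B0:   IN=(all ⊤)   OUT=(all ⊤)
  B1:   IN=(all ⊤)   OUT={a:-, c:-; rest ⊤}
  B2:   IN={a:-, c:-; rest ⊤}   OUT={c:-, e:-; rest ⊤}
  B3:   IN={c:-, e:-; rest ⊤}   OUT={b:+, c:-, e:-; rest ⊤}
  B4:   IN={b:+, c:-, e:-; rest ⊤}   OUT={a:-, b:+, c:-, e:-; rest ⊤}
  B5:   IN={b:+, c:-, e:-; rest ⊤}   OUT={b:+, c:-, d:-, e:-; rest ⊤}
  B6:   IN={b:+, c:-, d:-, e:-; rest ⊤}   OUT={b:+, c:-, d:-; rest ⊤}
  B7:   IN={b:+, c:-, d:-; rest ⊤}   OUT={b:+, c:-, f:+; rest ⊤}
  B8:   IN={b:+, c:-, f:+; rest ⊤}   OUT={b:+, c:-, f:+; rest ⊤}

Merge at B4: IN[B4] = OUT[B3] = {a: ⊤, b: +, c: -, d: ⊤, e: -, f: ⊤}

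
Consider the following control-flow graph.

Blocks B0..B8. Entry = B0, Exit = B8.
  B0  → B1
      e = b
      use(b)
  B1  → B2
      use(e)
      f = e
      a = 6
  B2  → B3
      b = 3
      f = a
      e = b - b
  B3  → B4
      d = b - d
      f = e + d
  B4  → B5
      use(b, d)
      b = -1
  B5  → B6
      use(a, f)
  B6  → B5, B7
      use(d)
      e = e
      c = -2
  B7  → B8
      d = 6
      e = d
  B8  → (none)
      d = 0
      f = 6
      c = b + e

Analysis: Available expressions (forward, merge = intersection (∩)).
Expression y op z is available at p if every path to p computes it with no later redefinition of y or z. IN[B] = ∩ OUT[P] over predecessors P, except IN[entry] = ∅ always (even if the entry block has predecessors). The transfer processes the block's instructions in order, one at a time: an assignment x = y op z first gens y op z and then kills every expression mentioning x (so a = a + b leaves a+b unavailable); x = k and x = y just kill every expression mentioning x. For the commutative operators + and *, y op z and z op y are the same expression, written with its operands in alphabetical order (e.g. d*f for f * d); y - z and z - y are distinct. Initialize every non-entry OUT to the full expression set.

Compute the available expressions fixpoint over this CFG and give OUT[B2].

Converged values:
  B0:   IN={}   OUT={}
  B1:   IN={}   OUT={}
  B2:   IN={}   OUT={b-b}
  B3:   IN={b-b}   OUT={b-b, d+e}
  B4:   IN={b-b, d+e}   OUT={d+e}
  B5:   IN={}   OUT={}
  B6:   IN={}   OUT={}
  B7:   IN={}   OUT={}
  B8:   IN={}   OUT={b+e}

Merge at B2: IN[B2] = OUT[B1] = {}
Applying B2's transfer function to that IN value gives OUT[B2] (row B2 above).

Answer: {b-b}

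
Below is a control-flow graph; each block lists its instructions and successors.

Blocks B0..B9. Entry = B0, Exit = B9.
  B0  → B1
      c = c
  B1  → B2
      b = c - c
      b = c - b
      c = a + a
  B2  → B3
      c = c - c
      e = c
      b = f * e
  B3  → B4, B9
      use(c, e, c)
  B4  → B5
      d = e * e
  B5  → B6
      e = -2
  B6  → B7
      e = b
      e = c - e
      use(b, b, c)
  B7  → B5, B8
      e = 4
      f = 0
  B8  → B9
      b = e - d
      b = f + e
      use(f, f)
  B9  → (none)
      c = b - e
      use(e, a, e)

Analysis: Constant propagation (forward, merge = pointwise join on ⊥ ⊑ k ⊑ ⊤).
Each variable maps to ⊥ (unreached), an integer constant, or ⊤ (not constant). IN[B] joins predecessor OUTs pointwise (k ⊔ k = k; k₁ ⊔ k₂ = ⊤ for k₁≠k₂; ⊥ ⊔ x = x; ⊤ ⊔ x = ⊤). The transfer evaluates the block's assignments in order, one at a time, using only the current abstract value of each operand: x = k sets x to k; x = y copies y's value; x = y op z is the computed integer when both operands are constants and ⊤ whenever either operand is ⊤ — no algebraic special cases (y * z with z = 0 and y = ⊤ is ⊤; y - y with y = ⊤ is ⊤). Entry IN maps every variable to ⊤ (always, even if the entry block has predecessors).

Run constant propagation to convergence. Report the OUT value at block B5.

Answer: {a: ⊤, b: ⊤, c: ⊤, d: ⊤, e: -2, f: ⊤}

Derivation:
Fixpoint table:
  B0:   IN=(all ⊤)   OUT=(all ⊤)
  B1:   IN=(all ⊤)   OUT=(all ⊤)
  B2:   IN=(all ⊤)   OUT=(all ⊤)
  B3:   IN=(all ⊤)   OUT=(all ⊤)
  B4:   IN=(all ⊤)   OUT=(all ⊤)
  B5:   IN=(all ⊤)   OUT={e:-2; rest ⊤}
  B6:   IN={e:-2; rest ⊤}   OUT=(all ⊤)
  B7:   IN=(all ⊤)   OUT={e:4, f:0; rest ⊤}
  B8:   IN={e:4, f:0; rest ⊤}   OUT={b:4, e:4, f:0; rest ⊤}
  B9:   IN=(all ⊤)   OUT=(all ⊤)

Merge at B5: IN[B5] = OUT[B4] ⊔ OUT[B7] = {a: ⊤, b: ⊤, c: ⊤, d: ⊤, e: ⊤, f: ⊤}
Applying B5's transfer function to that IN value gives OUT[B5] (row B5 above).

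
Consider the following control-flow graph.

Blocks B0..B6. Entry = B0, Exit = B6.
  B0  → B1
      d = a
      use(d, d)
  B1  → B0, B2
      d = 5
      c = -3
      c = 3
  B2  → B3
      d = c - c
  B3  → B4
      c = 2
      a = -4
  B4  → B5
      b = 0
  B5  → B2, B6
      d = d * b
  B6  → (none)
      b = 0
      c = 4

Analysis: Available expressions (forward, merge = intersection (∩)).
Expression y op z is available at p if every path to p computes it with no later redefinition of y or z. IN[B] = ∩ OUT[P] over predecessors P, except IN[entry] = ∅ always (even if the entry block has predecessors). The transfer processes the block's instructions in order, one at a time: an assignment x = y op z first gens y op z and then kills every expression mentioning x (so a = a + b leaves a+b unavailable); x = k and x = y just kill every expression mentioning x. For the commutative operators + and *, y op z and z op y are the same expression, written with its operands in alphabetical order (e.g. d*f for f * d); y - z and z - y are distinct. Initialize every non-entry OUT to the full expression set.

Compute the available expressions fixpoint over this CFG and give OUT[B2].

Answer: {c-c}

Trace:
Per-block solution:
  B0:  IN={}  OUT={}
  B1:  IN={}  OUT={}
  B2:  IN={}  OUT={c-c}
  B3:  IN={c-c}  OUT={}
  B4:  IN={}  OUT={}
  B5:  IN={}  OUT={}
  B6:  IN={}  OUT={}

Merge at B2: IN[B2] = OUT[B1] ∩ OUT[B5] = {}
Applying B2's transfer function to that IN value gives OUT[B2] (row B2 above).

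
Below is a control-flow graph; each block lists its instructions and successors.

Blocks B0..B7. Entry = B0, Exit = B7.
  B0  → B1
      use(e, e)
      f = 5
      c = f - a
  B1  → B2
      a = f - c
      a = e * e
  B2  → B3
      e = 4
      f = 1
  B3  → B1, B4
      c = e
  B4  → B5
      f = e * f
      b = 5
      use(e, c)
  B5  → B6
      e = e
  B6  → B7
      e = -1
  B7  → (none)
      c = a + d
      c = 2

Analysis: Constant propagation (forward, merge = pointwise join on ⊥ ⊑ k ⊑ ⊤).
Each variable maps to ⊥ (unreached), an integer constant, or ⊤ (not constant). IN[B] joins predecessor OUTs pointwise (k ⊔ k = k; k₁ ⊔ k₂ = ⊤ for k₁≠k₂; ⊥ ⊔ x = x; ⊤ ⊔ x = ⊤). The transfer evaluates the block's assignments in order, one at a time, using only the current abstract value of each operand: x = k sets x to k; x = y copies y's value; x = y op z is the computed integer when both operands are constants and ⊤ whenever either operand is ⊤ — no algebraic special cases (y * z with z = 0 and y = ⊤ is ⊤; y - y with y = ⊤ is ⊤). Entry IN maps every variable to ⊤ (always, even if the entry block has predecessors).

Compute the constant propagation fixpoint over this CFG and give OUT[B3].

Answer: {a: ⊤, b: ⊤, c: 4, d: ⊤, e: 4, f: 1}

Trace:
Converged values:
  B0:  IN=(all ⊤)  OUT={f:5; rest ⊤}
  B1:  IN=(all ⊤)  OUT=(all ⊤)
  B2:  IN=(all ⊤)  OUT={e:4, f:1; rest ⊤}
  B3:  IN={e:4, f:1; rest ⊤}  OUT={c:4, e:4, f:1; rest ⊤}
  B4:  IN={c:4, e:4, f:1; rest ⊤}  OUT={b:5, c:4, e:4, f:4; rest ⊤}
  B5:  IN={b:5, c:4, e:4, f:4; rest ⊤}  OUT={b:5, c:4, e:4, f:4; rest ⊤}
  B6:  IN={b:5, c:4, e:4, f:4; rest ⊤}  OUT={b:5, c:4, e:-1, f:4; rest ⊤}
  B7:  IN={b:5, c:4, e:-1, f:4; rest ⊤}  OUT={b:5, c:2, e:-1, f:4; rest ⊤}

Merge at B3: IN[B3] = OUT[B2] = {a: ⊤, b: ⊤, c: ⊤, d: ⊤, e: 4, f: 1}
Applying B3's transfer function to that IN value gives OUT[B3] (row B3 above).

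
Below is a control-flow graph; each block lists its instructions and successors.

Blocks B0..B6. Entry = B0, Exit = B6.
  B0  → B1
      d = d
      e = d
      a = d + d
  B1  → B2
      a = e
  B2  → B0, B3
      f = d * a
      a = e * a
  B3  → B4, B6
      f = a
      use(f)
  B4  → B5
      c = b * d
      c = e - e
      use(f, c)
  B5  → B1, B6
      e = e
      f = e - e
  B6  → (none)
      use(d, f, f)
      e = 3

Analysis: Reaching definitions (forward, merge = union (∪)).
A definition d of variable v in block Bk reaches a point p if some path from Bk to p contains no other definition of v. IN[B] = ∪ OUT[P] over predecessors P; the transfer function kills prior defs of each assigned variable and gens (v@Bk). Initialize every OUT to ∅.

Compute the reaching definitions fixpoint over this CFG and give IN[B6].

Converged values:
  B0:  IN={a@B2, c@B4, d@B0, e@B0, e@B5, f@B2}  OUT={a@B0, c@B4, d@B0, e@B0, f@B2}
  B1:  IN={a@B0, a@B2, c@B4, d@B0, e@B0, e@B5, f@B2, f@B5}  OUT={a@B1, c@B4, d@B0, e@B0, e@B5, f@B2, f@B5}
  B2:  IN={a@B1, c@B4, d@B0, e@B0, e@B5, f@B2, f@B5}  OUT={a@B2, c@B4, d@B0, e@B0, e@B5, f@B2}
  B3:  IN={a@B2, c@B4, d@B0, e@B0, e@B5, f@B2}  OUT={a@B2, c@B4, d@B0, e@B0, e@B5, f@B3}
  B4:  IN={a@B2, c@B4, d@B0, e@B0, e@B5, f@B3}  OUT={a@B2, c@B4, d@B0, e@B0, e@B5, f@B3}
  B5:  IN={a@B2, c@B4, d@B0, e@B0, e@B5, f@B3}  OUT={a@B2, c@B4, d@B0, e@B5, f@B5}
  B6:  IN={a@B2, c@B4, d@B0, e@B0, e@B5, f@B3, f@B5}  OUT={a@B2, c@B4, d@B0, e@B6, f@B3, f@B5}

Merge at B6: IN[B6] = OUT[B3] ⊔ OUT[B5] = {a@B2, c@B4, d@B0, e@B0, e@B5, f@B3, f@B5}

Answer: {a@B2, c@B4, d@B0, e@B0, e@B5, f@B3, f@B5}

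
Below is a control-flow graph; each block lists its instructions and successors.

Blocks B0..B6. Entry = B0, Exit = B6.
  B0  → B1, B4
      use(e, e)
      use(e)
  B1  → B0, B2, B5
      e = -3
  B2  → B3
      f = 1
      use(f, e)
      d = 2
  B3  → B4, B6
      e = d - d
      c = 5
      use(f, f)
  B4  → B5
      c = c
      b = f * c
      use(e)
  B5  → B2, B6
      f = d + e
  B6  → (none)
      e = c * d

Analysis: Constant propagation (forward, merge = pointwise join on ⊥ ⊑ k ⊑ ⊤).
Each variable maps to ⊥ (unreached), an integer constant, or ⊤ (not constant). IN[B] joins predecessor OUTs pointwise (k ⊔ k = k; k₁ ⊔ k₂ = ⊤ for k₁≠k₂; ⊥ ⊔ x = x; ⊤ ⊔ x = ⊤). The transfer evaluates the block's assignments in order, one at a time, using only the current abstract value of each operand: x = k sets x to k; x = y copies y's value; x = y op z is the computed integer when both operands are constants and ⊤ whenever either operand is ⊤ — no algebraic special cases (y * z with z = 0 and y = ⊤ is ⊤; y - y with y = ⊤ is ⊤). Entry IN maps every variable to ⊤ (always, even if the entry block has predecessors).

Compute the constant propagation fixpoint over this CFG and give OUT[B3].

Answer: {a: ⊤, b: ⊤, c: 5, d: 2, e: 0, f: 1}

Working:
Converged values:
  B0:  IN=(all ⊤)  OUT=(all ⊤)
  B1:  IN=(all ⊤)  OUT={e:-3; rest ⊤}
  B2:  IN=(all ⊤)  OUT={d:2, f:1; rest ⊤}
  B3:  IN={d:2, f:1; rest ⊤}  OUT={c:5, d:2, e:0, f:1; rest ⊤}
  B4:  IN=(all ⊤)  OUT=(all ⊤)
  B5:  IN=(all ⊤)  OUT=(all ⊤)
  B6:  IN=(all ⊤)  OUT=(all ⊤)

Merge at B3: IN[B3] = OUT[B2] = {a: ⊤, b: ⊤, c: ⊤, d: 2, e: ⊤, f: 1}
Applying B3's transfer function to that IN value gives OUT[B3] (row B3 above).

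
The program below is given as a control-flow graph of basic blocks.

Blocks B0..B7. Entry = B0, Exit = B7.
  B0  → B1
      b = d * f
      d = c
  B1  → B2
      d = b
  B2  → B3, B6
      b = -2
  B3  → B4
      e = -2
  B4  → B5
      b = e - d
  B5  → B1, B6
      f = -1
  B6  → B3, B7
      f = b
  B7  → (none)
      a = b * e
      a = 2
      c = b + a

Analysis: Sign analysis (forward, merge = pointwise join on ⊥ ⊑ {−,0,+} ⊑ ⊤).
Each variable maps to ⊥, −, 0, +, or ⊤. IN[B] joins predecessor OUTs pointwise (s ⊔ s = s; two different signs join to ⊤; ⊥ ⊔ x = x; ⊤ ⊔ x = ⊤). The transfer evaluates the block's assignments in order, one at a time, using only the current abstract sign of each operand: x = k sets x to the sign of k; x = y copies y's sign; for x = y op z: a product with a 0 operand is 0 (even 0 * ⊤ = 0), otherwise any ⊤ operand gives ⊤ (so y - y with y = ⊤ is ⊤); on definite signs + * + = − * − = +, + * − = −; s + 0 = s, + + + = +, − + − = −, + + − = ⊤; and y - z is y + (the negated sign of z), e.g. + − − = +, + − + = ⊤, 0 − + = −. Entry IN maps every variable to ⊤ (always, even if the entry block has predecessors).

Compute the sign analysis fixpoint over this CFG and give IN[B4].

Answer: {a: ⊤, b: ⊤, c: ⊤, d: ⊤, e: -, f: ⊤}

Working:
Fixpoint table:
  B0: | IN=(all ⊤) | OUT=(all ⊤)
  B1: | IN=(all ⊤) | OUT=(all ⊤)
  B2: | IN=(all ⊤) | OUT={b:-; rest ⊤}
  B3: | IN=(all ⊤) | OUT={e:-; rest ⊤}
  B4: | IN={e:-; rest ⊤} | OUT={e:-; rest ⊤}
  B5: | IN={e:-; rest ⊤} | OUT={e:-, f:-; rest ⊤}
  B6: | IN=(all ⊤) | OUT=(all ⊤)
  B7: | IN=(all ⊤) | OUT={a:+; rest ⊤}

Merge at B4: IN[B4] = OUT[B3] = {a: ⊤, b: ⊤, c: ⊤, d: ⊤, e: -, f: ⊤}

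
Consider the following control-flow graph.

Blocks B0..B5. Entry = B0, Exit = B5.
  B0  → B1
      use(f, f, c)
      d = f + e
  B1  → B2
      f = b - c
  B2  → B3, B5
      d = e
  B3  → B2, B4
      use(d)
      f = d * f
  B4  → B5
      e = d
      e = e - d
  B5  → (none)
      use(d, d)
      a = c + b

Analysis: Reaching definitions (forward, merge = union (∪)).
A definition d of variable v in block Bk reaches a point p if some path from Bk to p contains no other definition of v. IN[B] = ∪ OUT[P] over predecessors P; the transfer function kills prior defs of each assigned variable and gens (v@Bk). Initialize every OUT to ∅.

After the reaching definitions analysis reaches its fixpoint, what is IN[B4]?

Answer: {d@B2, f@B3}

Derivation:
Fixpoint table:
  B0:   IN={}   OUT={d@B0}
  B1:   IN={d@B0}   OUT={d@B0, f@B1}
  B2:   IN={d@B0, d@B2, f@B1, f@B3}   OUT={d@B2, f@B1, f@B3}
  B3:   IN={d@B2, f@B1, f@B3}   OUT={d@B2, f@B3}
  B4:   IN={d@B2, f@B3}   OUT={d@B2, e@B4, f@B3}
  B5:   IN={d@B2, e@B4, f@B1, f@B3}   OUT={a@B5, d@B2, e@B4, f@B1, f@B3}

Merge at B4: IN[B4] = OUT[B3] = {d@B2, f@B3}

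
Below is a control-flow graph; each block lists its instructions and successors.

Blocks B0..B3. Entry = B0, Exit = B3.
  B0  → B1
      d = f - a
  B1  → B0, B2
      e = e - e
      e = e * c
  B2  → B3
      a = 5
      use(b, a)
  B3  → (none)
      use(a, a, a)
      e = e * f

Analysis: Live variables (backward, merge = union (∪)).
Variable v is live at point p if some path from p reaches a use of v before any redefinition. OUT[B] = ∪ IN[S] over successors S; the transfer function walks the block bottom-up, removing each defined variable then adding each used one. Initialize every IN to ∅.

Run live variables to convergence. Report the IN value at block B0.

Answer: {a, b, c, e, f}

Working:
Per-block solution:
  B0:  IN={a, b, c, e, f}  OUT={a, b, c, e, f}
  B1:  IN={a, b, c, e, f}  OUT={a, b, c, e, f}
  B2:  IN={b, e, f}  OUT={a, e, f}
  B3:  IN={a, e, f}  OUT={}

Merge at B0: OUT[B0] = IN[B1] = {a, b, c, e, f}
Applying B0's transfer function to that OUT value gives IN[B0] (row B0 above).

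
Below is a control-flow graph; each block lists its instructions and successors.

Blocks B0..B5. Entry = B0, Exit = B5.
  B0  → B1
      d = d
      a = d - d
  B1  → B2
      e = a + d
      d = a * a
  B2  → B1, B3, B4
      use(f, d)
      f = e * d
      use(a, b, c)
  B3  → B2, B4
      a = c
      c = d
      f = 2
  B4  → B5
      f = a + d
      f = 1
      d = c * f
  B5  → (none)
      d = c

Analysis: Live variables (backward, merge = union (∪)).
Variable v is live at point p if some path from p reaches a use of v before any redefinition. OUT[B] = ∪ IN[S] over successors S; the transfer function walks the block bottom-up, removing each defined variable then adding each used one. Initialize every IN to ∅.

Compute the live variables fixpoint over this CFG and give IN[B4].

Fixpoint table:
  B0: | IN={b, c, d, f} | OUT={a, b, c, d, f}
  B1: | IN={a, b, c, d, f} | OUT={a, b, c, d, e, f}
  B2: | IN={a, b, c, d, e, f} | OUT={a, b, c, d, e, f}
  B3: | IN={b, c, d, e} | OUT={a, b, c, d, e, f}
  B4: | IN={a, c, d} | OUT={c}
  B5: | IN={c} | OUT={}

Merge at B4: OUT[B4] = IN[B5] = {c}
Applying B4's transfer function to that OUT value gives IN[B4] (row B4 above).

Answer: {a, c, d}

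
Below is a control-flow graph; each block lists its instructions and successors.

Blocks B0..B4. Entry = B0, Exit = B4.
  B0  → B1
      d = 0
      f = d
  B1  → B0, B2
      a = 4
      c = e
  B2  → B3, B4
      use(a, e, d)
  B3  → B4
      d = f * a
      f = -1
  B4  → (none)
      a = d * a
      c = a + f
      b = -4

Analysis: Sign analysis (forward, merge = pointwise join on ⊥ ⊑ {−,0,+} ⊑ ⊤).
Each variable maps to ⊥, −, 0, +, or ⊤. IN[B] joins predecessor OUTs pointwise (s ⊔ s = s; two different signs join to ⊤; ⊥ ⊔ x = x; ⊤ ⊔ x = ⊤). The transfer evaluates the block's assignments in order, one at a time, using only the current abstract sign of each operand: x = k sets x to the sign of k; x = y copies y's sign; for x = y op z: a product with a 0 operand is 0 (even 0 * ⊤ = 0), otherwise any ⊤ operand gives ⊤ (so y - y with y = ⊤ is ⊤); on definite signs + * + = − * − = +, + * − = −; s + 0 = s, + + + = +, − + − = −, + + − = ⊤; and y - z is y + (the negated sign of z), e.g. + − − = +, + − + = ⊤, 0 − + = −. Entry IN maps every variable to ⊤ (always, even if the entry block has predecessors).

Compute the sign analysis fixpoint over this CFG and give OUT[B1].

Converged values:
  B0:   IN=(all ⊤)   OUT={d:0, f:0; rest ⊤}
  B1:   IN={d:0, f:0; rest ⊤}   OUT={a:+, d:0, f:0; rest ⊤}
  B2:   IN={a:+, d:0, f:0; rest ⊤}   OUT={a:+, d:0, f:0; rest ⊤}
  B3:   IN={a:+, d:0, f:0; rest ⊤}   OUT={a:+, d:0, f:-; rest ⊤}
  B4:   IN={a:+, d:0; rest ⊤}   OUT={a:0, b:-, d:0; rest ⊤}

Merge at B1: IN[B1] = OUT[B0] = {a: ⊤, b: ⊤, c: ⊤, d: 0, e: ⊤, f: 0}
Applying B1's transfer function to that IN value gives OUT[B1] (row B1 above).

Answer: {a: +, b: ⊤, c: ⊤, d: 0, e: ⊤, f: 0}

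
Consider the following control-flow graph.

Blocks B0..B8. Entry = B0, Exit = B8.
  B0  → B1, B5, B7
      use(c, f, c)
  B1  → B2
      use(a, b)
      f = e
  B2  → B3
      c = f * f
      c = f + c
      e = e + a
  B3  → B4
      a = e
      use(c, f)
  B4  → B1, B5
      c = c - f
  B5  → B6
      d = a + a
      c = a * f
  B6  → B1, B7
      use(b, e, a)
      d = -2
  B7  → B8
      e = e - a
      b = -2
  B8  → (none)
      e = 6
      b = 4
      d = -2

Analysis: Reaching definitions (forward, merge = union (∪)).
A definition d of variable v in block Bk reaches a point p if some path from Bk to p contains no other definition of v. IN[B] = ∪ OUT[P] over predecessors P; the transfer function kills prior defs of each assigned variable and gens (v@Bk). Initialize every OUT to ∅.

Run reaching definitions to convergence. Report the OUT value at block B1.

Per-block solution:
  B0:   IN={}   OUT={}
  B1:   IN={a@B3, c@B4, c@B5, d@B6, e@B2, f@B1}   OUT={a@B3, c@B4, c@B5, d@B6, e@B2, f@B1}
  B2:   IN={a@B3, c@B4, c@B5, d@B6, e@B2, f@B1}   OUT={a@B3, c@B2, d@B6, e@B2, f@B1}
  B3:   IN={a@B3, c@B2, d@B6, e@B2, f@B1}   OUT={a@B3, c@B2, d@B6, e@B2, f@B1}
  B4:   IN={a@B3, c@B2, d@B6, e@B2, f@B1}   OUT={a@B3, c@B4, d@B6, e@B2, f@B1}
  B5:   IN={a@B3, c@B4, d@B6, e@B2, f@B1}   OUT={a@B3, c@B5, d@B5, e@B2, f@B1}
  B6:   IN={a@B3, c@B5, d@B5, e@B2, f@B1}   OUT={a@B3, c@B5, d@B6, e@B2, f@B1}
  B7:   IN={a@B3, c@B5, d@B6, e@B2, f@B1}   OUT={a@B3, b@B7, c@B5, d@B6, e@B7, f@B1}
  B8:   IN={a@B3, b@B7, c@B5, d@B6, e@B7, f@B1}   OUT={a@B3, b@B8, c@B5, d@B8, e@B8, f@B1}

Merge at B1: IN[B1] = OUT[B0] ⊔ OUT[B4] ⊔ OUT[B6] = {a@B3, c@B4, c@B5, d@B6, e@B2, f@B1}
Applying B1's transfer function to that IN value gives OUT[B1] (row B1 above).

Answer: {a@B3, c@B4, c@B5, d@B6, e@B2, f@B1}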